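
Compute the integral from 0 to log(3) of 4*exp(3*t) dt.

104/3

Let u = exp(t), so du = exp(t) dt. When t = 0, u = 1; when t = log(3), u = 3.
The integral becomes 4·∫ u**2 du from 1 to 3, with antiderivative 4*u**3/3.
Back in t: F(t) = 4*exp(3*t)/3.
Then F(log(3)) - F(0) = (36) - (4/3) = 104/3.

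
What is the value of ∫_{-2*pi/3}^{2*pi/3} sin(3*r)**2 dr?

Use the identity sin^2(3*r) = (1 - cos(6*r))/2.
An antiderivative is F(r) = r/2 - sin(6*r)/12.
Then F(2*pi/3) - F(-2*pi/3) = (pi/3) - (-pi/3) = 2*pi/3.

2*pi/3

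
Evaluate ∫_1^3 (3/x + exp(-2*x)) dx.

(-1 + exp(4) + 6*exp(6)*log(3))*exp(-6)/2

An antiderivative is F(x) = 3*log(x) - exp(-2*x)/2.
Then F(3) - F(1) = (-exp(-6)/2 + 3*log(3)) - (-exp(-2)/2) = (-1 + exp(4) + 6*exp(6)*log(3))*exp(-6)/2.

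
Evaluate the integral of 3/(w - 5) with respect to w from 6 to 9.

An antiderivative is F(w) = 3*log(w - 5).
Then F(9) - F(6) = (log(64)) - (0) = log(64).

log(64)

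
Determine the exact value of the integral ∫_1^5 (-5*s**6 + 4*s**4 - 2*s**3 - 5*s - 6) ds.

-1879488/35

By the power rule, an antiderivative is F(s) = -5*s**7/7 + 4*s**5/5 - s**4/2 - 5*s**2/2 - 6*s.
Then F(5) - F(1) = (-375960/7) - (-312/35) = -1879488/35.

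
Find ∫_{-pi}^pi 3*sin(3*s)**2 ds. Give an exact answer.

Use the identity sin^2(3*s) = (1 - cos(6*s))/2.
An antiderivative is F(s) = 3*s/2 - sin(6*s)/4.
Then F(pi) - F(-pi) = (3*pi/2) - (-3*pi/2) = 3*pi.

3*pi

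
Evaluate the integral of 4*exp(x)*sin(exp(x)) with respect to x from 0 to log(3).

4*cos(1) - 4*cos(3)

Let u = exp(x), so du = exp(x) dx. When x = 0, u = 1; when x = log(3), u = 3.
The integral becomes 4·∫ sin(u) du from 1 to 3, with antiderivative -4*cos(u).
Back in x: F(x) = -4*cos(exp(x)).
Then F(log(3)) - F(0) = (-4*cos(3)) - (-4*cos(1)) = 4*cos(1) - 4*cos(3).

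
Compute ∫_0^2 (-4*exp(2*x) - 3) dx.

An antiderivative is F(x) = -2*exp(2*x) - 3*x.
Then F(2) - F(0) = (-2*exp(4) - 6) - (-2) = -2*exp(4) - 4.

-2*exp(4) - 4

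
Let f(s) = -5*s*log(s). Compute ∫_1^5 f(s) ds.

Integrate by parts once (u = ln s, dv = -5*s ds).
An antiderivative is F(s) = -5*s**2*(2*log(s) - 1)/4.
Then F(5) - F(1) = (125/4 - 125*log(5)/2) - (5/4) = 30 - 125*log(5)/2.

30 - 125*log(5)/2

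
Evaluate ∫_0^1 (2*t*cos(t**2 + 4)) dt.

Let u = t**2 + 4, so du = 2*t dt. When t = 0, u = 4; when t = 1, u = 5.
The integral becomes ∫ cos(u) du from 4 to 5, with antiderivative sin(u).
Back in t: F(t) = sin(t**2 + 4).
Then F(1) - F(0) = (sin(5)) - (sin(4)) = sin(5) - sin(4).

sin(5) - sin(4)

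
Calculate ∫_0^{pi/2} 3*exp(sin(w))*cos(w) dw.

-3 + 3*E

Let u = sin(w), so du = cos(w) dw. When w = 0, u = 0; when w = pi/2, u = 1.
The integral becomes 3·∫ exp(u) du from 0 to 1, with antiderivative 3*exp(u).
Back in w: F(w) = 3*exp(sin(w)).
Then F(pi/2) - F(0) = (3*E) - (3) = -3 + 3*E.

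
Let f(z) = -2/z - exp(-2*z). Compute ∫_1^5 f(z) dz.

(-4*exp(10)*log(5) - exp(8) + 1)*exp(-10)/2

An antiderivative is F(z) = -2*log(z) + exp(-2*z)/2.
Then F(5) - F(1) = (-2*log(5) + exp(-10)/2) - (exp(-2)/2) = (-4*exp(10)*log(5) - exp(8) + 1)*exp(-10)/2.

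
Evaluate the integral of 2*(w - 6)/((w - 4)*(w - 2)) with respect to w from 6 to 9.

Factor the denominator: w**2 - 6*w + 8 = (w - 2)(w - 4).
Partial fractions: 2*(w - 6)/((w - 4)*(w - 2)) = 4/(w - 2) - 2/(w - 4).
An antiderivative is F(w) = -2*log(w - 4) + 4*log(w - 2).
Then F(9) - F(6) = (-2*log(5) + 4*log(7)) - (log(64)) = -6*log(2) - 2*log(5) + 4*log(7).

-6*log(2) - 2*log(5) + 4*log(7)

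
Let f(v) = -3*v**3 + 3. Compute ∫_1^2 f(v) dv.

-33/4

By the power rule, an antiderivative is F(v) = -3*v**4/4 + 3*v.
Then F(2) - F(1) = (-6) - (9/4) = -33/4.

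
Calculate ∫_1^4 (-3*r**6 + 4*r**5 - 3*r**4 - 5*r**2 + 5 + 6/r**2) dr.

-349341/70

By the power rule, an antiderivative is F(r) = -3*r**7/7 + 2*r**6/3 - 3*r**5/5 - 5*r**3/3 + 5*r - 6/r.
Then F(4) - F(1) = (-349553/70) - (-106/35) = -349341/70.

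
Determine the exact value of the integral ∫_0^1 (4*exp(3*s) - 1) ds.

-7/3 + 4*exp(3)/3

An antiderivative is F(s) = 4*exp(3*s)/3 - s.
Then F(1) - F(0) = (-1 + 4*exp(3)/3) - (4/3) = -7/3 + 4*exp(3)/3.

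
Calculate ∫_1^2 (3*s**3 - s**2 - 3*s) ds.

By the power rule, an antiderivative is F(s) = 3*s**4/4 - s**3/3 - 3*s**2/2.
Then F(2) - F(1) = (10/3) - (-13/12) = 53/12.

53/12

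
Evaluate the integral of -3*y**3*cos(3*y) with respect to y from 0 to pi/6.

-2/9 - pi**3/216 + pi/9

Integrate by parts 3 times (u = y^3, dv = -3*cos(3*y) dy).
An antiderivative is F(y) = -y**3*sin(3*y) - y**2*cos(3*y) + 2*y*sin(3*y)/3 + 2*cos(3*y)/9.
Then F(pi/6) - F(0) = (pi*(24 - pi**2)/216) - (2/9) = -2/9 - pi**3/216 + pi/9.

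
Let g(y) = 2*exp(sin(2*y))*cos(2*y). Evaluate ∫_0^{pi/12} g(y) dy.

Let u = sin(2*y), so du = 2*cos(2*y) dy. When y = 0, u = 0; when y = pi/12, u = 1/2.
The integral becomes ∫ exp(u) du from 0 to 1/2, with antiderivative exp(u).
Back in y: F(y) = exp(sin(2*y)).
Then F(pi/12) - F(0) = (exp(1/2)) - (1) = -1 + exp(1/2).

-1 + exp(1/2)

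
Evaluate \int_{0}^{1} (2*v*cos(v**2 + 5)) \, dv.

Let u = v**2 + 5, so du = 2*v dv. When v = 0, u = 5; when v = 1, u = 6.
The integral becomes ∫ cos(u) du from 5 to 6, with antiderivative sin(u).
Back in v: F(v) = sin(v**2 + 5).
Then F(1) - F(0) = (sin(6)) - (sin(5)) = sin(6) - sin(5).

sin(6) - sin(5)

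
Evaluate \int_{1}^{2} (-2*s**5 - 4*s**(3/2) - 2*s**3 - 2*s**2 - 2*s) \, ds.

By the power rule, an antiderivative is F(s) = -s**6/3 - 8*s**(5/2)/5 - s**4/2 - 2*s**3/3 - s**2.
Then F(2) - F(1) = (-116/3 - 32*sqrt(2)/5) - (-41/10) = -1037/30 - 32*sqrt(2)/5.

-1037/30 - 32*sqrt(2)/5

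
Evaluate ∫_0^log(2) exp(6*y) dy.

21/2

Let u = exp(y), so du = exp(y) dy. When y = 0, u = 1; when y = log(2), u = 2.
The integral becomes ∫ u**5 du from 1 to 2, with antiderivative u**6/6.
Back in y: F(y) = exp(6*y)/6.
Then F(log(2)) - F(0) = (32/3) - (1/6) = 21/2.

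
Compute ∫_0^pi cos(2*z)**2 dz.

Use the identity cos^2(2*z) = (1 + cos(4*z))/2.
An antiderivative is F(z) = z/2 + sin(4*z)/8.
Then F(pi) - F(0) = (pi/2) - (0) = pi/2.

pi/2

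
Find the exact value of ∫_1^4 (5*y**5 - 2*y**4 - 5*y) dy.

By the power rule, an antiderivative is F(y) = 5*y**6/6 - 2*y**5/5 - 5*y**2/2.
Then F(4) - F(1) = (44456/15) - (-31/15) = 14829/5.

14829/5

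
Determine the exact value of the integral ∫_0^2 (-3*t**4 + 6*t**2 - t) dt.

-26/5

By the power rule, an antiderivative is F(t) = -3*t**5/5 + 2*t**3 - t**2/2.
Then F(2) - F(0) = (-26/5) - (0) = -26/5.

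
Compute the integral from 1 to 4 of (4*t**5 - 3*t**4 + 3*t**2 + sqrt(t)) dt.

By the power rule, an antiderivative is F(t) = 2*t**6/3 - 3*t**5/5 + 2*t**(3/2)/3 + t**3.
Then F(4) - F(1) = (10928/5) - (26/15) = 32758/15.

32758/15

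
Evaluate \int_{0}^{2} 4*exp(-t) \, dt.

An antiderivative is F(t) = -4*exp(-t).
Then F(2) - F(0) = (-4*exp(-2)) - (-4) = 4 - 4*exp(-2).

4 - 4*exp(-2)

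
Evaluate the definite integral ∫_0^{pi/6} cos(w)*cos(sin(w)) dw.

Let u = sin(w), so du = cos(w) dw. When w = 0, u = 0; when w = pi/6, u = 1/2.
The integral becomes ∫ cos(u) du from 0 to 1/2, with antiderivative sin(u).
Back in w: F(w) = sin(sin(w)).
Then F(pi/6) - F(0) = (sin(1/2)) - (0) = sin(1/2).

sin(1/2)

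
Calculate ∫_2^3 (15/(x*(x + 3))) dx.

Factor the denominator: x**2 + 3*x = (x + 3)x.
Partial fractions: 15/(x*(x + 3)) = -5/(x + 3) + 5/x.
An antiderivative is F(x) = 5*log(x) - 5*log(x + 3).
Then F(3) - F(2) = (-log(32)) - (-5*log(5) + 5*log(2)) = -10*log(2) + 5*log(5).

-10*log(2) + 5*log(5)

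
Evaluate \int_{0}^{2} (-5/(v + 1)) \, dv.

An antiderivative is F(v) = -5*log(v + 1).
Then F(2) - F(0) = (-5*log(3)) - (0) = -5*log(3).

-5*log(3)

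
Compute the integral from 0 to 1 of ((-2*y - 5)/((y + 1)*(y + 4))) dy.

Factor the denominator: y**2 + 5*y + 4 = (y + 4)(y + 1).
Partial fractions: (-2*y - 5)/((y + 1)*(y + 4)) = -1/(y + 4) - 1/(y + 1).
An antiderivative is F(y) = -log(y + 1) - log(y + 4).
Then F(1) - F(0) = (-log(10)) - (-log(4)) = log(2/5).

log(2/5)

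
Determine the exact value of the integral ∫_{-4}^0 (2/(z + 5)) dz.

log(25)

An antiderivative is F(z) = 2*log(z + 5).
Then F(0) - F(-4) = (log(25)) - (0) = log(25).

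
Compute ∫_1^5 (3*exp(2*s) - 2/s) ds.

An antiderivative is F(s) = 3*exp(2*s)/2 - 2*log(s).
Then F(5) - F(1) = (-log(25) + 3*exp(10)/2) - (3*exp(2)/2) = -3*exp(2)/2 - log(25) + 3*exp(10)/2.

-3*exp(2)/2 - log(25) + 3*exp(10)/2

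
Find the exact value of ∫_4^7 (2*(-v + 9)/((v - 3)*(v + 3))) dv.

-4*log(5) + 4*log(7)

Factor the denominator: v**2 - 9 = (v + 3)(v - 3).
Partial fractions: 2*(-v + 9)/((v - 3)*(v + 3)) = -4/(v + 3) + 2/(v - 3).
An antiderivative is F(v) = 2*log(v - 3) - 4*log(v + 3).
Then F(7) - F(4) = (-4*log(5)) - (-4*log(7)) = -4*log(5) + 4*log(7).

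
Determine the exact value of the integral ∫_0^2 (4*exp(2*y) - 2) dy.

An antiderivative is F(y) = 2*exp(2*y) - 2*y.
Then F(2) - F(0) = (-4 + 2*exp(4)) - (2) = -6 + 2*exp(4).

-6 + 2*exp(4)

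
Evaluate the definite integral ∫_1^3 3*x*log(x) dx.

Integrate by parts once (u = ln x, dv = 3*x dx).
An antiderivative is F(x) = 3*x**2*(2*log(x) - 1)/4.
Then F(3) - F(1) = (-27/4 + 27*log(3)/2) - (-3/4) = -6 + 27*log(3)/2.

-6 + 27*log(3)/2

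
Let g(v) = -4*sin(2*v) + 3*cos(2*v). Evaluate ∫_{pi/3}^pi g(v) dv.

3 - 3*sqrt(3)/4

An antiderivative is F(v) = 3*sin(2*v)/2 + 2*cos(2*v).
Then F(pi) - F(pi/3) = (2) - (-1 + 3*sqrt(3)/4) = 3 - 3*sqrt(3)/4.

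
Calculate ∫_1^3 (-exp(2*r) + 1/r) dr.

-exp(6)/2 + log(3) + exp(2)/2

An antiderivative is F(r) = -exp(2*r)/2 + log(r).
Then F(3) - F(1) = (-exp(6)/2 + log(3)) - (-exp(2)/2) = -exp(6)/2 + log(3) + exp(2)/2.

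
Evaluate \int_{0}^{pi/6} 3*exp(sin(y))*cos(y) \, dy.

Let u = sin(y), so du = cos(y) dy. When y = 0, u = 0; when y = pi/6, u = 1/2.
The integral becomes 3·∫ exp(u) du from 0 to 1/2, with antiderivative 3*exp(u).
Back in y: F(y) = 3*exp(sin(y)).
Then F(pi/6) - F(0) = (3*exp(1/2)) - (3) = -3 + 3*exp(1/2).

-3 + 3*exp(1/2)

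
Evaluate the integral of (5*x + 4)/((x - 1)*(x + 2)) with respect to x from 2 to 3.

Factor the denominator: x**2 + x - 2 = (x + 2)(x - 1).
Partial fractions: (5*x + 4)/((x - 1)*(x + 2)) = 2/(x + 2) + 3/(x - 1).
An antiderivative is F(x) = 3*log(x - 1) + 2*log(x + 2).
Then F(3) - F(2) = (3*log(2) + 2*log(5)) - (log(16)) = log(25/2).

log(25/2)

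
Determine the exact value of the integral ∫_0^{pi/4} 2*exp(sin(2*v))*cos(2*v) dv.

-1 + E

Let u = sin(2*v), so du = 2*cos(2*v) dv. When v = 0, u = 0; when v = pi/4, u = 1.
The integral becomes ∫ exp(u) du from 0 to 1, with antiderivative exp(u).
Back in v: F(v) = exp(sin(2*v)).
Then F(pi/4) - F(0) = (E) - (1) = -1 + E.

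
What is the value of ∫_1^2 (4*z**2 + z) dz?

65/6

By the power rule, an antiderivative is F(z) = 4*z**3/3 + z**2/2.
Then F(2) - F(1) = (38/3) - (11/6) = 65/6.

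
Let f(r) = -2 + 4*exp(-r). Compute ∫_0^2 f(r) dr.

An antiderivative is F(r) = -2*r - 4*exp(-r).
Then F(2) - F(0) = (-4 - 4*exp(-2)) - (-4) = -4*exp(-2).

-4*exp(-2)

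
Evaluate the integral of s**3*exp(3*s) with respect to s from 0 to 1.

2/27 + 4*exp(3)/27

Integrate by parts 3 times (u = s^3, dv = exp(3*s) ds).
An antiderivative is F(s) = (9*s**3 - 9*s**2 + 6*s - 2)*exp(3*s)/27.
Then F(1) - F(0) = (4*exp(3)/27) - (-2/27) = 2/27 + 4*exp(3)/27.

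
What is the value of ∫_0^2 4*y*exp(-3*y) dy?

Integrate by parts once (u = y, dv = 4*exp(-3*y) dy).
An antiderivative is F(y) = (-12*y - 4)*exp(-3*y)/9.
Then F(2) - F(0) = (-28*exp(-6)/9) - (-4/9) = 4/9 - 28*exp(-6)/9.

4/9 - 28*exp(-6)/9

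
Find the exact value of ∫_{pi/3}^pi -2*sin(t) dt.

-3

An antiderivative is F(t) = 2*cos(t).
Then F(pi) - F(pi/3) = (-2) - (1) = -3.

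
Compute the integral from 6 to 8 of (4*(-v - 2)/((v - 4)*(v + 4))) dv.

log(5/48)

Factor the denominator: v**2 - 16 = (v + 4)(v - 4).
Partial fractions: 4*(-v - 2)/((v - 4)*(v + 4)) = -1/(v + 4) - 3/(v - 4).
An antiderivative is F(v) = -3*log(v - 4) - log(v + 4).
Then F(8) - F(6) = (-8*log(2) - log(3)) - (-log(80)) = log(5/48).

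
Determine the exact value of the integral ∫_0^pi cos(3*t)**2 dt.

pi/2

Use the identity cos^2(3*t) = (1 + cos(6*t))/2.
An antiderivative is F(t) = t/2 + sin(6*t)/12.
Then F(pi) - F(0) = (pi/2) - (0) = pi/2.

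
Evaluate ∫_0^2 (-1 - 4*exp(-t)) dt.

-6 + 4*exp(-2)

An antiderivative is F(t) = -t + 4*exp(-t).
Then F(2) - F(0) = (-2 + 4*exp(-2)) - (4) = -6 + 4*exp(-2).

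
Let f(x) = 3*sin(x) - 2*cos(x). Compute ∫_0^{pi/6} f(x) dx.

2 - 3*sqrt(3)/2

An antiderivative is F(x) = -2*sin(x) - 3*cos(x).
Then F(pi/6) - F(0) = (-3*sqrt(3)/2 - 1) - (-3) = 2 - 3*sqrt(3)/2.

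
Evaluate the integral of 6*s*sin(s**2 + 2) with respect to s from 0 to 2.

-3*cos(6) + 3*cos(2)

Let u = s**2 + 2, so du = 2*s ds. When s = 0, u = 2; when s = 2, u = 6.
The integral becomes 3·∫ sin(u) du from 2 to 6, with antiderivative -3*cos(u).
Back in s: F(s) = -3*cos(s**2 + 2).
Then F(2) - F(0) = (-3*cos(6)) - (-3*cos(2)) = -3*cos(6) + 3*cos(2).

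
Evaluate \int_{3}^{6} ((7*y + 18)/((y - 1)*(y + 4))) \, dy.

Factor the denominator: y**2 + 3*y - 4 = (y + 4)(y - 1).
Partial fractions: (7*y + 18)/((y - 1)*(y + 4)) = 2/(y + 4) + 5/(y - 1).
An antiderivative is F(y) = 5*log(y - 1) + 2*log(y + 4).
Then F(6) - F(3) = (2*log(2) + 7*log(5)) - (5*log(2) + 2*log(7)) = -2*log(7) - 3*log(2) + 7*log(5).

-2*log(7) - 3*log(2) + 7*log(5)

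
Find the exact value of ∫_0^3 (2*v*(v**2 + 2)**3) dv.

14625/4

Let u = v**2 + 2, so du = 2*v dv. When v = 0, u = 2; when v = 3, u = 11.
The integral becomes ∫ u**3 du from 2 to 11, with antiderivative u**4/4.
Back in v: F(v) = (v**2 + 2)**4/4.
Then F(3) - F(0) = (14641/4) - (4) = 14625/4.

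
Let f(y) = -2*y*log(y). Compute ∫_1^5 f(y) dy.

Integrate by parts once (u = ln y, dv = -2*y dy).
An antiderivative is F(y) = -y**2*(2*log(y) - 1)/2.
Then F(5) - F(1) = (25/2 - 25*log(5)) - (1/2) = 12 - 25*log(5).

12 - 25*log(5)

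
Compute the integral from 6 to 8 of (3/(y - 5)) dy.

log(27)

An antiderivative is F(y) = 3*log(y - 5).
Then F(8) - F(6) = (log(27)) - (0) = log(27).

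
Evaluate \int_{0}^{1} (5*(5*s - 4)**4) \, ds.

205

Let u = 5*s - 4, so du = 5 ds. When s = 0, u = -4; when s = 1, u = 1.
The integral becomes ∫ u**4 du from -4 to 1, with antiderivative u**5/5.
Back in s: F(s) = (5*s - 4)**5/5.
Then F(1) - F(0) = (1/5) - (-1024/5) = 205.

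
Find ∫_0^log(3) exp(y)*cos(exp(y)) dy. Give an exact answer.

Let u = exp(y), so du = exp(y) dy. When y = 0, u = 1; when y = log(3), u = 3.
The integral becomes ∫ cos(u) du from 1 to 3, with antiderivative sin(u).
Back in y: F(y) = sin(exp(y)).
Then F(log(3)) - F(0) = (sin(3)) - (sin(1)) = -sin(1) + sin(3).

-sin(1) + sin(3)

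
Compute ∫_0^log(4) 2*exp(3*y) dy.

42

Let u = exp(y), so du = exp(y) dy. When y = 0, u = 1; when y = log(4), u = 4.
The integral becomes 2·∫ u**2 du from 1 to 4, with antiderivative 2*u**3/3.
Back in y: F(y) = 2*exp(3*y)/3.
Then F(log(4)) - F(0) = (128/3) - (2/3) = 42.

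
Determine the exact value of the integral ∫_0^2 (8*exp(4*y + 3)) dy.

Let u = 4*y + 3, so du = 4 dy. When y = 0, u = 3; when y = 2, u = 11.
The integral becomes 2·∫ exp(u) du from 3 to 11, with antiderivative 2*exp(u).
Back in y: F(y) = 2*exp(4*y + 3).
Then F(2) - F(0) = (2*exp(11)) - (2*exp(3)) = -2*(1 - exp(8))*exp(3).

-2*(1 - exp(8))*exp(3)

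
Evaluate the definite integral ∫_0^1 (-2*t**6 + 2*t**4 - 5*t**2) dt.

-163/105

By the power rule, an antiderivative is F(t) = -2*t**7/7 + 2*t**5/5 - 5*t**3/3.
Then F(1) - F(0) = (-163/105) - (0) = -163/105.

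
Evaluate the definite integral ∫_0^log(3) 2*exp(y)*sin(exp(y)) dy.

2*cos(1) - 2*cos(3)

Let u = exp(y), so du = exp(y) dy. When y = 0, u = 1; when y = log(3), u = 3.
The integral becomes 2·∫ sin(u) du from 1 to 3, with antiderivative -2*cos(u).
Back in y: F(y) = -2*cos(exp(y)).
Then F(log(3)) - F(0) = (-2*cos(3)) - (-2*cos(1)) = 2*cos(1) - 2*cos(3).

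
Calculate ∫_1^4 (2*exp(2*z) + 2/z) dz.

-exp(2) + log(16) + exp(8)

An antiderivative is F(z) = exp(2*z) + 2*log(z).
Then F(4) - F(1) = (log(16) + exp(8)) - (exp(2)) = -exp(2) + log(16) + exp(8).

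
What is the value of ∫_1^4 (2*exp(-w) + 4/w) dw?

-2*exp(-4) + 2*exp(-1) + 8*log(2)

An antiderivative is F(w) = 4*log(w) - 2*exp(-w).
Then F(4) - F(1) = (-2*exp(-4) + 8*log(2)) - (-2*exp(-1)) = -2*exp(-4) + 2*exp(-1) + 8*log(2).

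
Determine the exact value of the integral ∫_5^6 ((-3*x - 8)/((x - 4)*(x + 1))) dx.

log(7/96)

Factor the denominator: x**2 - 3*x - 4 = (x + 1)(x - 4).
Partial fractions: (-3*x - 8)/((x - 4)*(x + 1)) = 1/(x + 1) - 4/(x - 4).
An antiderivative is F(x) = -4*log(x - 4) + log(x + 1).
Then F(6) - F(5) = (log(7/16)) - (log(6)) = log(7/96).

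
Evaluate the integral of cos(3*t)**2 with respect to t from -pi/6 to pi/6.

Use the identity cos^2(3*t) = (1 + cos(6*t))/2.
An antiderivative is F(t) = t/2 + sin(6*t)/12.
Then F(pi/6) - F(-pi/6) = (pi/12) - (-pi/12) = pi/6.

pi/6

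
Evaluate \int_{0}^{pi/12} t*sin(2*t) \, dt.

Integrate by parts once (u = t, dv = sin(2*t) dt).
An antiderivative is F(t) = -t*cos(2*t)/2 + sin(2*t)/4.
Then F(pi/12) - F(0) = (-sqrt(3)*pi/48 + 1/8) - (0) = -sqrt(3)*pi/48 + 1/8.

-sqrt(3)*pi/48 + 1/8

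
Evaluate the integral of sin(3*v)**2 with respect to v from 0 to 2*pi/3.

Use the identity sin^2(3*v) = (1 - cos(6*v))/2.
An antiderivative is F(v) = v/2 - sin(6*v)/12.
Then F(2*pi/3) - F(0) = (pi/3) - (0) = pi/3.

pi/3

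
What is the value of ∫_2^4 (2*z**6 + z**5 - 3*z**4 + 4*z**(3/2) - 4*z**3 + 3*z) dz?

31854/7 - 32*sqrt(2)/5

By the power rule, an antiderivative is F(z) = 2*z**7/7 + z**6/6 + 8*z**(5/2)/5 - 3*z**5/5 - z**4 + 3*z**2/2.
Then F(4) - F(2) = (479704/105) - (32*sqrt(2)/5 + 1894/105) = 31854/7 - 32*sqrt(2)/5.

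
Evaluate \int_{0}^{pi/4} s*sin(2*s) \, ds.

1/4

Integrate by parts once (u = s, dv = sin(2*s) ds).
An antiderivative is F(s) = -s*cos(2*s)/2 + sin(2*s)/4.
Then F(pi/4) - F(0) = (1/4) - (0) = 1/4.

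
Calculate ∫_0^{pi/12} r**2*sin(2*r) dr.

-1/4 - sqrt(3)*pi**2/576 + pi/48 + sqrt(3)/8

Integrate by parts twice (u = r^2, dv = sin(2*r) dr).
An antiderivative is F(r) = -r**2*cos(2*r)/2 + r*sin(2*r)/2 + cos(2*r)/4.
Then F(pi/12) - F(0) = (-sqrt(3)*pi**2/576 + pi/48 + sqrt(3)/8) - (1/4) = -1/4 - sqrt(3)*pi**2/576 + pi/48 + sqrt(3)/8.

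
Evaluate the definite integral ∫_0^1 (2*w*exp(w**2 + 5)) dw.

Let u = w**2 + 5, so du = 2*w dw. When w = 0, u = 5; when w = 1, u = 6.
The integral becomes ∫ exp(u) du from 5 to 6, with antiderivative exp(u).
Back in w: F(w) = exp(w**2 + 5).
Then F(1) - F(0) = (exp(6)) - (exp(5)) = -exp(5) + exp(6).

-exp(5) + exp(6)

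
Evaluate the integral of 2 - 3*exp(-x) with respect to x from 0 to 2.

An antiderivative is F(x) = 2*x + 3*exp(-x).
Then F(2) - F(0) = (3*exp(-2) + 4) - (3) = 3*exp(-2) + 1.

3*exp(-2) + 1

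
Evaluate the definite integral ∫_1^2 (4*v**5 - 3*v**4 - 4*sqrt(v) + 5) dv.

466/15 - 16*sqrt(2)/3

By the power rule, an antiderivative is F(v) = 2*v**6/3 - 3*v**5/5 - 8*v**(3/2)/3 + 5*v.
Then F(2) - F(1) = (502/15 - 16*sqrt(2)/3) - (12/5) = 466/15 - 16*sqrt(2)/3.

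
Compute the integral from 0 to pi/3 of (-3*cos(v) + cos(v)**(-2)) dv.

An antiderivative is F(v) = -3*sin(v) + tan(v).
Then F(pi/3) - F(0) = (-sqrt(3)/2) - (0) = -sqrt(3)/2.

-sqrt(3)/2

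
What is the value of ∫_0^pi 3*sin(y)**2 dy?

3*pi/2

Use the identity sin^2(y) = (1 - cos(2*y))/2.
An antiderivative is F(y) = 3*y/2 - 3*sin(2*y)/4.
Then F(pi) - F(0) = (3*pi/2) - (0) = 3*pi/2.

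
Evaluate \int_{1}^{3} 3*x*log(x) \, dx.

Integrate by parts once (u = ln x, dv = 3*x dx).
An antiderivative is F(x) = 3*x**2*(2*log(x) - 1)/4.
Then F(3) - F(1) = (-27/4 + 27*log(3)/2) - (-3/4) = -6 + 27*log(3)/2.

-6 + 27*log(3)/2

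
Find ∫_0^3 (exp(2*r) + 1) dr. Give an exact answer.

An antiderivative is F(r) = exp(2*r)/2 + r.
Then F(3) - F(0) = (3 + exp(6)/2) - (1/2) = 5/2 + exp(6)/2.

5/2 + exp(6)/2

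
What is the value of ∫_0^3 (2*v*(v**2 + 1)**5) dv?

Let u = v**2 + 1, so du = 2*v dv. When v = 0, u = 1; when v = 3, u = 10.
The integral becomes ∫ u**5 du from 1 to 10, with antiderivative u**6/6.
Back in v: F(v) = (v**2 + 1)**6/6.
Then F(3) - F(0) = (500000/3) - (1/6) = 333333/2.

333333/2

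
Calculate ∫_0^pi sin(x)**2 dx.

Use the identity sin^2(x) = (1 - cos(2*x))/2.
An antiderivative is F(x) = x/2 - sin(2*x)/4.
Then F(pi) - F(0) = (pi/2) - (0) = pi/2.

pi/2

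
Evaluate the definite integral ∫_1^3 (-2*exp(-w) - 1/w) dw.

An antiderivative is F(w) = -log(w) + 2*exp(-w).
Then F(3) - F(1) = (-log(3) + 2*exp(-3)) - (2*exp(-1)) = -log(3) - 2*exp(-1) + 2*exp(-3).

-log(3) - 2*exp(-1) + 2*exp(-3)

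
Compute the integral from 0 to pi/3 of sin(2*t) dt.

3/4

An antiderivative is F(t) = -cos(2*t)/2.
Then F(pi/3) - F(0) = (1/4) - (-1/2) = 3/4.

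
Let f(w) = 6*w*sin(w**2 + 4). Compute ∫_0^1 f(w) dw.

Let u = w**2 + 4, so du = 2*w dw. When w = 0, u = 4; when w = 1, u = 5.
The integral becomes 3·∫ sin(u) du from 4 to 5, with antiderivative -3*cos(u).
Back in w: F(w) = -3*cos(w**2 + 4).
Then F(1) - F(0) = (-3*cos(5)) - (-3*cos(4)) = 3*cos(4) - 3*cos(5).

3*cos(4) - 3*cos(5)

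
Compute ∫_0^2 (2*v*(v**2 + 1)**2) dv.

124/3

Let u = v**2 + 1, so du = 2*v dv. When v = 0, u = 1; when v = 2, u = 5.
The integral becomes ∫ u**2 du from 1 to 5, with antiderivative u**3/3.
Back in v: F(v) = (v**2 + 1)**3/3.
Then F(2) - F(0) = (125/3) - (1/3) = 124/3.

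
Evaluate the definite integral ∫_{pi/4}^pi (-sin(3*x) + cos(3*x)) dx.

An antiderivative is F(x) = sin(3*x)/3 + cos(3*x)/3.
Then F(pi) - F(pi/4) = (-1/3) - (0) = -1/3.

-1/3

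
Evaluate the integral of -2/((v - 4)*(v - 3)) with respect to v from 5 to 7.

log(4/9)

Factor the denominator: v**2 - 7*v + 12 = (v - 3)(v - 4).
Partial fractions: -2/((v - 4)*(v - 3)) = 2/(v - 3) - 2/(v - 4).
An antiderivative is F(v) = -2*log(v - 4) + 2*log(v - 3).
Then F(7) - F(5) = (log(16/9)) - (log(4)) = log(4/9).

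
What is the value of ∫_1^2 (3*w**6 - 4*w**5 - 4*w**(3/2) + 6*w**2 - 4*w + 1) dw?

By the power rule, an antiderivative is F(w) = 3*w**7/7 - 2*w**6/3 - 8*w**(5/2)/5 + 2*w**3 - 2*w**2 + w.
Then F(2) - F(1) = (466/21 - 32*sqrt(2)/5) - (-88/105) = 806/35 - 32*sqrt(2)/5.

806/35 - 32*sqrt(2)/5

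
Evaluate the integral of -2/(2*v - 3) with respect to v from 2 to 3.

An antiderivative is F(v) = -log(2*v - 3).
Then F(3) - F(2) = (-log(3)) - (0) = -log(3).

-log(3)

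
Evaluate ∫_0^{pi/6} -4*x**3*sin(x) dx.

-2*sqrt(3)*pi - pi**2/6 + sqrt(3)*pi**3/108 + 12

Integrate by parts 3 times (u = x^3, dv = -4*sin(x) dx).
An antiderivative is F(x) = 4*x**3*cos(x) - 12*x**2*sin(x) - 24*x*cos(x) + 24*sin(x).
Then F(pi/6) - F(0) = (-2*sqrt(3)*pi - pi**2/6 + sqrt(3)*pi**3/108 + 12) - (0) = -2*sqrt(3)*pi - pi**2/6 + sqrt(3)*pi**3/108 + 12.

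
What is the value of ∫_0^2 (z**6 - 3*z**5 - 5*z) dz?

By the power rule, an antiderivative is F(z) = z**7/7 - z**6/2 - 5*z**2/2.
Then F(2) - F(0) = (-166/7) - (0) = -166/7.

-166/7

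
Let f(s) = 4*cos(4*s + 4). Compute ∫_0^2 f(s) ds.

sin(12) - sin(4)

Let u = 4*s + 4, so du = 4 ds. When s = 0, u = 4; when s = 2, u = 12.
The integral becomes ∫ cos(u) du from 4 to 12, with antiderivative sin(u).
Back in s: F(s) = sin(4*s + 4).
Then F(2) - F(0) = (sin(12)) - (sin(4)) = sin(12) - sin(4).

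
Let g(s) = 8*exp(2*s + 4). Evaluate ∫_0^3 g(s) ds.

Let u = 2*s + 4, so du = 2 ds. When s = 0, u = 4; when s = 3, u = 10.
The integral becomes 4·∫ exp(u) du from 4 to 10, with antiderivative 4*exp(u).
Back in s: F(s) = 4*exp(2*s + 4).
Then F(3) - F(0) = (4*exp(10)) - (4*exp(4)) = -4*(1 - exp(6))*exp(4).

-4*(1 - exp(6))*exp(4)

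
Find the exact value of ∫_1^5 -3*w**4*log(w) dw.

9372/25 - 1875*log(5)

Integrate by parts once (u = ln w, dv = -3*w**4 dw).
An antiderivative is F(w) = -3*w**5*(5*log(w) - 1)/25.
Then F(5) - F(1) = (375 - 1875*log(5)) - (3/25) = 9372/25 - 1875*log(5).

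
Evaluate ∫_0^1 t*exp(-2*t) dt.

(-3 + exp(2))*exp(-2)/4

Integrate by parts once (u = t, dv = exp(-2*t) dt).
An antiderivative is F(t) = (-2*t - 1)*exp(-2*t)/4.
Then F(1) - F(0) = (-3*exp(-2)/4) - (-1/4) = (-3 + exp(2))*exp(-2)/4.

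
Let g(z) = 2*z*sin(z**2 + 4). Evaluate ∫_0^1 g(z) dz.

cos(4) - cos(5)

Let u = z**2 + 4, so du = 2*z dz. When z = 0, u = 4; when z = 1, u = 5.
The integral becomes ∫ sin(u) du from 4 to 5, with antiderivative -cos(u).
Back in z: F(z) = -cos(z**2 + 4).
Then F(1) - F(0) = (-cos(5)) - (-cos(4)) = cos(4) - cos(5).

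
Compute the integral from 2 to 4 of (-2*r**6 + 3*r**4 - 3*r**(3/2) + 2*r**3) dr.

By the power rule, an antiderivative is F(r) = -2*r**7/7 - 6*r**(5/2)/5 + 3*r**5/5 + r**4/2.
Then F(4) - F(2) = (-27840/7) - (-328/35 - 24*sqrt(2)/5) = -138872/35 + 24*sqrt(2)/5.

-138872/35 + 24*sqrt(2)/5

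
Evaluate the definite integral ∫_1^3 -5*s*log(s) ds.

Integrate by parts once (u = ln s, dv = -5*s ds).
An antiderivative is F(s) = -5*s**2*(2*log(s) - 1)/4.
Then F(3) - F(1) = (45/4 - 45*log(3)/2) - (5/4) = 10 - 45*log(3)/2.

10 - 45*log(3)/2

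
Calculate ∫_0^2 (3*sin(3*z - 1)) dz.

Let u = 3*z - 1, so du = 3 dz. When z = 0, u = -1; when z = 2, u = 5.
The integral becomes ∫ sin(u) du from -1 to 5, with antiderivative -cos(u).
Back in z: F(z) = -cos(3*z - 1).
Then F(2) - F(0) = (-cos(5)) - (-cos(1)) = -cos(5) + cos(1).

-cos(5) + cos(1)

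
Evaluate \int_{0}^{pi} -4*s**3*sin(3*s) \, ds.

Integrate by parts 3 times (u = s^3, dv = -4*sin(3*s) ds).
An antiderivative is F(s) = 4*s**3*cos(3*s)/3 - 4*s**2*sin(3*s)/3 - 8*s*cos(3*s)/9 + 8*sin(3*s)/27.
Then F(pi) - F(0) = (4*pi*(2 - 3*pi**2)/9) - (0) = 4*pi*(2 - 3*pi**2)/9.

4*pi*(2 - 3*pi**2)/9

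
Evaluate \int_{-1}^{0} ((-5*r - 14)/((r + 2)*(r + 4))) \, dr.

-8*log(2) + 3*log(3)

Factor the denominator: r**2 + 6*r + 8 = (r + 4)(r + 2).
Partial fractions: (-5*r - 14)/((r + 2)*(r + 4)) = -3/(r + 4) - 2/(r + 2).
An antiderivative is F(r) = -2*log(r + 2) - 3*log(r + 4).
Then F(0) - F(-1) = (-8*log(2)) - (-log(27)) = -8*log(2) + 3*log(3).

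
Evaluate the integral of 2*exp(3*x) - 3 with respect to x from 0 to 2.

An antiderivative is F(x) = 2*exp(3*x)/3 - 3*x.
Then F(2) - F(0) = (-6 + 2*exp(6)/3) - (2/3) = -20/3 + 2*exp(6)/3.

-20/3 + 2*exp(6)/3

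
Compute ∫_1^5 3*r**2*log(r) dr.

-124/3 + 125*log(5)

Integrate by parts once (u = ln r, dv = 3*r**2 dr).
An antiderivative is F(r) = r**3*(3*log(r) - 1)/3.
Then F(5) - F(1) = (-125/3 + 125*log(5)) - (-1/3) = -124/3 + 125*log(5).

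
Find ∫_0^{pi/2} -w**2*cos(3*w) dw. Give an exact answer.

Integrate by parts twice (u = w^2, dv = -cos(3*w) dw).
An antiderivative is F(w) = -w**2*sin(3*w)/3 - 2*w*cos(3*w)/9 + 2*sin(3*w)/27.
Then F(pi/2) - F(0) = (-2/27 + pi**2/12) - (0) = -2/27 + pi**2/12.

-2/27 + pi**2/12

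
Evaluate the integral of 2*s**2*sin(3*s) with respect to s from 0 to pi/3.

-8/27 + 2*pi**2/27

Integrate by parts twice (u = s^2, dv = 2*sin(3*s) ds).
An antiderivative is F(s) = -2*s**2*cos(3*s)/3 + 4*s*sin(3*s)/9 + 4*cos(3*s)/27.
Then F(pi/3) - F(0) = (-4/27 + 2*pi**2/27) - (4/27) = -8/27 + 2*pi**2/27.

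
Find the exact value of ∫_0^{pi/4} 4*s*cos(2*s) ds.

Integrate by parts once (u = s, dv = 4*cos(2*s) ds).
An antiderivative is F(s) = 2*s*sin(2*s) + cos(2*s).
Then F(pi/4) - F(0) = (pi/2) - (1) = -1 + pi/2.

-1 + pi/2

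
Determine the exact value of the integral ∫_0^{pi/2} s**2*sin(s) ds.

Integrate by parts twice (u = s^2, dv = sin(s) ds).
An antiderivative is F(s) = -s**2*cos(s) + 2*s*sin(s) + 2*cos(s).
Then F(pi/2) - F(0) = (pi) - (2) = -2 + pi.

-2 + pi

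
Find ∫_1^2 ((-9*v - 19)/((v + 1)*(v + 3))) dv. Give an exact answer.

Factor the denominator: v**2 + 4*v + 3 = (v + 3)(v + 1).
Partial fractions: (-9*v - 19)/((v + 1)*(v + 3)) = -4/(v + 3) - 5/(v + 1).
An antiderivative is F(v) = -5*log(v + 1) - 4*log(v + 3).
Then F(2) - F(1) = (-4*log(5) - 5*log(3)) - (-13*log(2)) = -4*log(5) - 5*log(3) + 13*log(2).

-4*log(5) - 5*log(3) + 13*log(2)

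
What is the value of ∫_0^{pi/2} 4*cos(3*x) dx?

-4/3

An antiderivative is F(x) = 4*sin(3*x)/3.
Then F(pi/2) - F(0) = (-4/3) - (0) = -4/3.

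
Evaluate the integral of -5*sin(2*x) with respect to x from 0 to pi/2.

An antiderivative is F(x) = 5*cos(2*x)/2.
Then F(pi/2) - F(0) = (-5/2) - (5/2) = -5.

-5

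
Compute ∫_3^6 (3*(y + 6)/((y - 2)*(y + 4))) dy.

-log(5) + log(7) + 7*log(2)

Factor the denominator: y**2 + 2*y - 8 = (y + 4)(y - 2).
Partial fractions: 3*(y + 6)/((y - 2)*(y + 4)) = -1/(y + 4) + 4/(y - 2).
An antiderivative is F(y) = 4*log(y - 2) - log(y + 4).
Then F(6) - F(3) = (-log(5) + 7*log(2)) - (-log(7)) = -log(5) + log(7) + 7*log(2).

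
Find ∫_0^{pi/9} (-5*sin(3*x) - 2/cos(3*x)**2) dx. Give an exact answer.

An antiderivative is F(x) = 5*cos(3*x)/3 - 2*tan(3*x)/3.
Then F(pi/9) - F(0) = (5/6 - 2*sqrt(3)/3) - (5/3) = -2*sqrt(3)/3 - 5/6.

-2*sqrt(3)/3 - 5/6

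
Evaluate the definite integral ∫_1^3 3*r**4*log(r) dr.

-726/25 + 729*log(3)/5

Integrate by parts once (u = ln r, dv = 3*r**4 dr).
An antiderivative is F(r) = 3*r**5*(5*log(r) - 1)/25.
Then F(3) - F(1) = (-729/25 + 729*log(3)/5) - (-3/25) = -726/25 + 729*log(3)/5.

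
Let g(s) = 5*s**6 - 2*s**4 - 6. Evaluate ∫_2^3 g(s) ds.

By the power rule, an antiderivative is F(s) = 5*s**7/7 - 2*s**5/5 - 6*s.
Then F(3) - F(2) = (50643/35) - (2332/35) = 48311/35.

48311/35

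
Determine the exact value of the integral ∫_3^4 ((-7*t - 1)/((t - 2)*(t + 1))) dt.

-log(50)

Factor the denominator: t**2 - t - 2 = (t + 1)(t - 2).
Partial fractions: (-7*t - 1)/((t - 2)*(t + 1)) = -2/(t + 1) - 5/(t - 2).
An antiderivative is F(t) = -5*log(t - 2) - 2*log(t + 1).
Then F(4) - F(3) = (-5*log(2) - 2*log(5)) - (-log(16)) = -log(50).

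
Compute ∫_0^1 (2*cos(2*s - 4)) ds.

Let u = 2*s - 4, so du = 2 ds. When s = 0, u = -4; when s = 1, u = -2.
The integral becomes ∫ cos(u) du from -4 to -2, with antiderivative sin(u).
Back in s: F(s) = sin(2*s - 4).
Then F(1) - F(0) = (-sin(2)) - (-sin(4)) = -sin(2) + sin(4).

-sin(2) + sin(4)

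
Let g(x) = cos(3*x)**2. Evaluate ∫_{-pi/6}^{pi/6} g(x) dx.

pi/6

Use the identity cos^2(3*x) = (1 + cos(6*x))/2.
An antiderivative is F(x) = x/2 + sin(6*x)/12.
Then F(pi/6) - F(-pi/6) = (pi/12) - (-pi/12) = pi/6.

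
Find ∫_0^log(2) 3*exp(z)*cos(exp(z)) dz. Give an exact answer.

Let u = exp(z), so du = exp(z) dz. When z = 0, u = 1; when z = log(2), u = 2.
The integral becomes 3·∫ cos(u) du from 1 to 2, with antiderivative 3*sin(u).
Back in z: F(z) = 3*sin(exp(z)).
Then F(log(2)) - F(0) = (3*sin(2)) - (3*sin(1)) = -3*sin(1) + 3*sin(2).

-3*sin(1) + 3*sin(2)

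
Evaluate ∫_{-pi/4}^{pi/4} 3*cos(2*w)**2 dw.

3*pi/4

Use the identity cos^2(2*w) = (1 + cos(4*w))/2.
An antiderivative is F(w) = 3*w/2 + 3*sin(4*w)/8.
Then F(pi/4) - F(-pi/4) = (3*pi/8) - (-3*pi/8) = 3*pi/4.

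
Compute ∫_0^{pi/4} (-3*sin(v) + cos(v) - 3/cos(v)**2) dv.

An antiderivative is F(v) = sin(v) + 3*cos(v) - 3*tan(v).
Then F(pi/4) - F(0) = (-3 + 2*sqrt(2)) - (3) = -6 + 2*sqrt(2).

-6 + 2*sqrt(2)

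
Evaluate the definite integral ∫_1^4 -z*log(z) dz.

15/4 - 16*log(2)

Integrate by parts once (u = ln z, dv = -z dz).
An antiderivative is F(z) = -z**2*(2*log(z) - 1)/4.
Then F(4) - F(1) = (4 - 16*log(2)) - (1/4) = 15/4 - 16*log(2).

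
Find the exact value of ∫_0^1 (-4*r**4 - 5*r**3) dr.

By the power rule, an antiderivative is F(r) = -4*r**5/5 - 5*r**4/4.
Then F(1) - F(0) = (-41/20) - (0) = -41/20.

-41/20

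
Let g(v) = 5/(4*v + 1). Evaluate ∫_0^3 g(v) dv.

5*log(13)/4

An antiderivative is F(v) = 5*log(4*v + 1)/4.
Then F(3) - F(0) = (5*log(13)/4) - (0) = 5*log(13)/4.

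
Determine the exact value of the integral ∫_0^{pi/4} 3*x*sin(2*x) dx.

Integrate by parts once (u = x, dv = 3*sin(2*x) dx).
An antiderivative is F(x) = -3*x*cos(2*x)/2 + 3*sin(2*x)/4.
Then F(pi/4) - F(0) = (3/4) - (0) = 3/4.

3/4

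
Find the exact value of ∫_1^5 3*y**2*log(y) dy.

Integrate by parts once (u = ln y, dv = 3*y**2 dy).
An antiderivative is F(y) = y**3*(3*log(y) - 1)/3.
Then F(5) - F(1) = (-125/3 + 125*log(5)) - (-1/3) = -124/3 + 125*log(5).

-124/3 + 125*log(5)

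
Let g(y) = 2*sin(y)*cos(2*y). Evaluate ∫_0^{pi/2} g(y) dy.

Use the identity sin(y)cos(2*y) = [sin(3*y) + sin(-y)]/2.
An antiderivative is F(y) = cos(y) - cos(3*y)/3.
Then F(pi/2) - F(0) = (0) - (2/3) = -2/3.

-2/3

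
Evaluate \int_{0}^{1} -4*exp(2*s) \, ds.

An antiderivative is F(s) = -2*exp(2*s).
Then F(1) - F(0) = (-2*exp(2)) - (-2) = 2 - 2*exp(2).

2 - 2*exp(2)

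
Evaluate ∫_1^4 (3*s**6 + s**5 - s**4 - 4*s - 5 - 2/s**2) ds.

By the power rule, an antiderivative is F(s) = 3*s**7/7 + s**6/6 - s**5/5 - 2*s**2 - 5*s + 2/s.
Then F(4) - F(1) = (1564097/210) - (-967/210) = 260844/35.

260844/35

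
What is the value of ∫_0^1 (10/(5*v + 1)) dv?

log(36)

Let u = 5*v + 1, so du = 5 dv. When v = 0, u = 1; when v = 1, u = 6.
The integral becomes 2·∫ 1/u du from 1 to 6, with antiderivative 2*log(u).
Back in v: F(v) = 2*log(5*v + 1).
Then F(1) - F(0) = (log(36)) - (0) = log(36).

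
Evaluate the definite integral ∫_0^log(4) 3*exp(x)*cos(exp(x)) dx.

Let u = exp(x), so du = exp(x) dx. When x = 0, u = 1; when x = log(4), u = 4.
The integral becomes 3·∫ cos(u) du from 1 to 4, with antiderivative 3*sin(u).
Back in x: F(x) = 3*sin(exp(x)).
Then F(log(4)) - F(0) = (3*sin(4)) - (3*sin(1)) = -3*sin(1) + 3*sin(4).

-3*sin(1) + 3*sin(4)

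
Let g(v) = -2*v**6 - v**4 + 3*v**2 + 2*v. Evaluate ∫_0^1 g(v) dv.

By the power rule, an antiderivative is F(v) = -2*v**7/7 - v**5/5 + v**3 + v**2.
Then F(1) - F(0) = (53/35) - (0) = 53/35.

53/35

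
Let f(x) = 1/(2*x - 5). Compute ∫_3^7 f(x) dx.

An antiderivative is F(x) = log(2*x - 5)/2.
Then F(7) - F(3) = (log(3)) - (0) = log(3).

log(3)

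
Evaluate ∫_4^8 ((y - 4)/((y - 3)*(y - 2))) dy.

Factor the denominator: y**2 - 5*y + 6 = (y - 2)(y - 3).
Partial fractions: (y - 4)/((y - 3)*(y - 2)) = 2/(y - 2) - 1/(y - 3).
An antiderivative is F(y) = -log(y - 3) + 2*log(y - 2).
Then F(8) - F(4) = (log(36/5)) - (log(4)) = log(9/5).

log(9/5)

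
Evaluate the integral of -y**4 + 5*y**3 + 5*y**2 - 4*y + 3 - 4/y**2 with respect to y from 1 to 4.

3903/20

By the power rule, an antiderivative is F(y) = -y**5/5 + 5*y**4/4 + 5*y**3/3 - 2*y**2 + 3*y + 4/y.
Then F(4) - F(1) = (3043/15) - (463/60) = 3903/20.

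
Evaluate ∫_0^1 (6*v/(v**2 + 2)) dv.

log(27/8)

Let u = v**2 + 2, so du = 2*v dv. When v = 0, u = 2; when v = 1, u = 3.
The integral becomes 3·∫ 1/u du from 2 to 3, with antiderivative 3*log(u).
Back in v: F(v) = 3*log(v**2 + 2).
Then F(1) - F(0) = (log(27)) - (log(8)) = log(27/8).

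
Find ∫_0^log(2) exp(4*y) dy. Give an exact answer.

15/4

Let u = exp(y), so du = exp(y) dy. When y = 0, u = 1; when y = log(2), u = 2.
The integral becomes ∫ u**3 du from 1 to 2, with antiderivative u**4/4.
Back in y: F(y) = exp(4*y)/4.
Then F(log(2)) - F(0) = (4) - (1/4) = 15/4.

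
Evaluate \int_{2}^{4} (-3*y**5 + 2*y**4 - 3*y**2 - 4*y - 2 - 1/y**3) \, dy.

By the power rule, an antiderivative is F(y) = -y**6/2 + 2*y**5/5 - y**3 - 2*y**2 - 2*y + 1/(2*y**2).
Then F(4) - F(2) = (-278779/160) - (-1563/40) = -272527/160.

-272527/160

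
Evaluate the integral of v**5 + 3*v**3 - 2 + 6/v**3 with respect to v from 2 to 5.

By the power rule, an antiderivative is F(v) = v**6/6 + 3*v**4/4 - 2*v - 3/v**2.
Then F(5) - F(2) = (918839/300) - (215/12) = 76122/25.

76122/25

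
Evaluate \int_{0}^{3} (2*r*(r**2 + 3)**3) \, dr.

20655/4

Let u = r**2 + 3, so du = 2*r dr. When r = 0, u = 3; when r = 3, u = 12.
The integral becomes ∫ u**3 du from 3 to 12, with antiderivative u**4/4.
Back in r: F(r) = (r**2 + 3)**4/4.
Then F(3) - F(0) = (5184) - (81/4) = 20655/4.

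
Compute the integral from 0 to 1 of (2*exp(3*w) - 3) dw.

An antiderivative is F(w) = 2*exp(3*w)/3 - 3*w.
Then F(1) - F(0) = (-3 + 2*exp(3)/3) - (2/3) = -11/3 + 2*exp(3)/3.

-11/3 + 2*exp(3)/3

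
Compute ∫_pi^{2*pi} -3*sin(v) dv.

An antiderivative is F(v) = 3*cos(v).
Then F(2*pi) - F(pi) = (3) - (-3) = 6.

6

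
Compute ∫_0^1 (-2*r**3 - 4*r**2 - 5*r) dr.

By the power rule, an antiderivative is F(r) = -r**4/2 - 4*r**3/3 - 5*r**2/2.
Then F(1) - F(0) = (-13/3) - (0) = -13/3.

-13/3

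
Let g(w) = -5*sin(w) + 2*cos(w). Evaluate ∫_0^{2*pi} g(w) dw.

An antiderivative is F(w) = 2*sin(w) + 5*cos(w).
Then F(2*pi) - F(0) = (5) - (5) = 0.

0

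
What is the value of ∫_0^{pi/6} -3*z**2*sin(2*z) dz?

Integrate by parts twice (u = z^2, dv = -3*sin(2*z) dz).
An antiderivative is F(z) = 3*z**2*cos(2*z)/2 - 3*z*sin(2*z)/2 - 3*cos(2*z)/4.
Then F(pi/6) - F(0) = (-sqrt(3)*pi/8 - 3/8 + pi**2/48) - (-3/4) = -sqrt(3)*pi/8 + pi**2/48 + 3/8.

-sqrt(3)*pi/8 + pi**2/48 + 3/8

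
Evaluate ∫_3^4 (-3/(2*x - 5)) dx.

An antiderivative is F(x) = -3*log(2*x - 5)/2.
Then F(4) - F(3) = (-3*log(3)/2) - (0) = -3*log(3)/2.

-3*log(3)/2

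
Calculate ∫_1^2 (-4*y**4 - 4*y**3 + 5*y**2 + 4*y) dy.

-332/15

By the power rule, an antiderivative is F(y) = -4*y**5/5 - y**4 + 5*y**3/3 + 2*y**2.
Then F(2) - F(1) = (-304/15) - (28/15) = -332/15.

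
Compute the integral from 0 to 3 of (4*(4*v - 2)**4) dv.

100032/5

Let u = 4*v - 2, so du = 4 dv. When v = 0, u = -2; when v = 3, u = 10.
The integral becomes ∫ u**4 du from -2 to 10, with antiderivative u**5/5.
Back in v: F(v) = (4*v - 2)**5/5.
Then F(3) - F(0) = (20000) - (-32/5) = 100032/5.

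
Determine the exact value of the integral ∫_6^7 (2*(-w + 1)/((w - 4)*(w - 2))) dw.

log(10/27)

Factor the denominator: w**2 - 6*w + 8 = (w - 2)(w - 4).
Partial fractions: 2*(-w + 1)/((w - 4)*(w - 2)) = 1/(w - 2) - 3/(w - 4).
An antiderivative is F(w) = -3*log(w - 4) + log(w - 2).
Then F(7) - F(6) = (log(5/27)) - (-log(2)) = log(10/27).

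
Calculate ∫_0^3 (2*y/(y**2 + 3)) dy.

Let u = y**2 + 3, so du = 2*y dy. When y = 0, u = 3; when y = 3, u = 12.
The integral becomes ∫ 1/u du from 3 to 12, with antiderivative log(u).
Back in y: F(y) = log(y**2 + 3).
Then F(3) - F(0) = (log(12)) - (log(3)) = log(4).

log(4)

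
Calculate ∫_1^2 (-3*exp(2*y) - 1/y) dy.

An antiderivative is F(y) = -3*exp(2*y)/2 - log(y).
Then F(2) - F(1) = (-3*exp(4)/2 - log(2)) - (-3*exp(2)/2) = -3*exp(4)/2 - log(2) + 3*exp(2)/2.

-3*exp(4)/2 - log(2) + 3*exp(2)/2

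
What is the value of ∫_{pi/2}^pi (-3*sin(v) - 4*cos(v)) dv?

1

An antiderivative is F(v) = -4*sin(v) + 3*cos(v).
Then F(pi) - F(pi/2) = (-3) - (-4) = 1.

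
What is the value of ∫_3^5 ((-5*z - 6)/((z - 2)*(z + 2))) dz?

-4*log(3) - log(7) + log(5)

Factor the denominator: z**2 - 4 = (z + 2)(z - 2).
Partial fractions: (-5*z - 6)/((z - 2)*(z + 2)) = -1/(z + 2) - 4/(z - 2).
An antiderivative is F(z) = -4*log(z - 2) - log(z + 2).
Then F(5) - F(3) = (-4*log(3) - log(7)) - (-log(5)) = -4*log(3) - log(7) + log(5).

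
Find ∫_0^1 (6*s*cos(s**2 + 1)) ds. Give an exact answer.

-3*sin(1) + 3*sin(2)

Let u = s**2 + 1, so du = 2*s ds. When s = 0, u = 1; when s = 1, u = 2.
The integral becomes 3·∫ cos(u) du from 1 to 2, with antiderivative 3*sin(u).
Back in s: F(s) = 3*sin(s**2 + 1).
Then F(1) - F(0) = (3*sin(2)) - (3*sin(1)) = -3*sin(1) + 3*sin(2).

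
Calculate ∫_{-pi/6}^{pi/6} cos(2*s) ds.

An antiderivative is F(s) = sin(2*s)/2.
Then F(pi/6) - F(-pi/6) = (sqrt(3)/4) - (-sqrt(3)/4) = sqrt(3)/2.

sqrt(3)/2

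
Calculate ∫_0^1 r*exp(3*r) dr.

1/9 + 2*exp(3)/9

Integrate by parts once (u = r, dv = exp(3*r) dr).
An antiderivative is F(r) = (3*r - 1)*exp(3*r)/9.
Then F(1) - F(0) = (2*exp(3)/9) - (-1/9) = 1/9 + 2*exp(3)/9.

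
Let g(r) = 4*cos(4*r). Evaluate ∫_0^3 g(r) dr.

sin(12)

Let u = 4*r, so du = 4 dr. When r = 0, u = 0; when r = 3, u = 12.
The integral becomes ∫ cos(u) du from 0 to 12, with antiderivative sin(u).
Back in r: F(r) = sin(4*r).
Then F(3) - F(0) = (sin(12)) - (0) = sin(12).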